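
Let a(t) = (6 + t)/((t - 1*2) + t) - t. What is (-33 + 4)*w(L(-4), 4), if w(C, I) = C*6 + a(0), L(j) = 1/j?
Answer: 261/2 ≈ 130.50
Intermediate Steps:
a(t) = -t + (6 + t)/(-2 + 2*t) (a(t) = (6 + t)/((t - 2) + t) - t = (6 + t)/((-2 + t) + t) - t = (6 + t)/(-2 + 2*t) - t = -t + (6 + t)/(-2 + 2*t))
w(C, I) = -3 + 6*C (w(C, I) = C*6 + (3 - 1*0**2 + (3/2)*0)/(-1 + 0) = 6*C + (3 - 1*0 + 0)/(-1) = 6*C - (3 + 0 + 0) = 6*C - 1*3 = 6*C - 3 = -3 + 6*C)
(-33 + 4)*w(L(-4), 4) = (-33 + 4)*(-3 + 6/(-4)) = -29*(-3 + 6*(-1/4)) = -29*(-3 - 3/2) = -29*(-9/2) = 261/2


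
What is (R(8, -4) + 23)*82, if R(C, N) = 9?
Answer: 2624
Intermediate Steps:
(R(8, -4) + 23)*82 = (9 + 23)*82 = 32*82 = 2624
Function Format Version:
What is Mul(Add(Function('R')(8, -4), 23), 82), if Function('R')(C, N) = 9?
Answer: 2624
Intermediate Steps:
Mul(Add(Function('R')(8, -4), 23), 82) = Mul(Add(9, 23), 82) = Mul(32, 82) = 2624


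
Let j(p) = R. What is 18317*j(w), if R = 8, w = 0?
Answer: 146536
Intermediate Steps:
j(p) = 8
18317*j(w) = 18317*8 = 146536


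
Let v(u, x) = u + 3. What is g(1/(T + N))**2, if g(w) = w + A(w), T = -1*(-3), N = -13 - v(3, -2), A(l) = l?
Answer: 1/64 ≈ 0.015625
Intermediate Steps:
v(u, x) = 3 + u
N = -19 (N = -13 - (3 + 3) = -13 - 1*6 = -13 - 6 = -19)
T = 3
g(w) = 2*w (g(w) = w + w = 2*w)
g(1/(T + N))**2 = (2/(3 - 19))**2 = (2/(-16))**2 = (2*(-1/16))**2 = (-1/8)**2 = 1/64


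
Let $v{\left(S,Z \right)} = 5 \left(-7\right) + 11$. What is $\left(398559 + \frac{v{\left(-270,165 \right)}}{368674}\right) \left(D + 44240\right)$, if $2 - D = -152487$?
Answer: $\frac{14453516417916459}{184337} \approx 7.8408 \cdot 10^{10}$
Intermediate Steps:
$v{\left(S,Z \right)} = -24$ ($v{\left(S,Z \right)} = -35 + 11 = -24$)
$D = 152489$ ($D = 2 - -152487 = 2 + 152487 = 152489$)
$\left(398559 + \frac{v{\left(-270,165 \right)}}{368674}\right) \left(D + 44240\right) = \left(398559 - \frac{24}{368674}\right) \left(152489 + 44240\right) = \left(398559 - \frac{12}{184337}\right) 196729 = \frac{73469170371}{184337} \cdot 196729 = \frac{14453516417916459}{184337}$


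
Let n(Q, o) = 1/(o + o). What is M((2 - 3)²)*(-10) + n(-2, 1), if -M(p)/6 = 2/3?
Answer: 81/2 ≈ 40.500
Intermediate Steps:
n(Q, o) = 1/(2*o)
M(p) = -4 (M(p) = -12/3 = -6*⅔ = -4)
M((2 - 3)²)*(-10) + n(-2, 1) = -4*(-10) + (½)/1 = 40 + (½)*1 = 40 + ½ = 81/2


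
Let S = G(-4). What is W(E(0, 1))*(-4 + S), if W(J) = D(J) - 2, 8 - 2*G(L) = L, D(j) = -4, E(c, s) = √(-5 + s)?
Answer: -12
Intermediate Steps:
G(L) = 4 - L/2
W(J) = -6 (W(J) = -4 - 2 = -6)
S = 6 (S = 4 - ½*(-4) = 4 + 2 = 6)
W(E(0, 1))*(-4 + S) = -6*(-4 + 6) = -6*2 = -12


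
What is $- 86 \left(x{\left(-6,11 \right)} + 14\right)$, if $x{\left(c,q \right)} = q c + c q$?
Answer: $10148$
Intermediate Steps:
$x{\left(c,q \right)} = 2 c q$ ($x{\left(c,q \right)} = c q + c q = 2 c q$)
$- 86 \left(x{\left(-6,11 \right)} + 14\right) = - 86 \left(2 \left(-6\right) 11 + 14\right) = - 86 \left(-132 + 14\right) = \left(-86\right) \left(-118\right) = 10148$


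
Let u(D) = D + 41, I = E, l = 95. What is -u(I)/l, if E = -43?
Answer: 2/95 ≈ 0.021053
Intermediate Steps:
I = -43
u(D) = 41 + D
-u(I)/l = -(41 - 43)/95 = -(-2)/95 = -1*(-2/95) = 2/95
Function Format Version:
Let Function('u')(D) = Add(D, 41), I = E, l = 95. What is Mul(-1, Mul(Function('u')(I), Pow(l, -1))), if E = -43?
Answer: Rational(2, 95) ≈ 0.021053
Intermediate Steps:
I = -43
Function('u')(D) = Add(41, D)
Mul(-1, Mul(Function('u')(I), Pow(l, -1))) = Mul(-1, Mul(Add(41, -43), Pow(95, -1))) = Mul(-1, Mul(-2, Rational(1, 95))) = Mul(-1, Rational(-2, 95)) = Rational(2, 95)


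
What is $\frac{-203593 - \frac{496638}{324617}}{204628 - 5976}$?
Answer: $- \frac{66090245519}{64485816284} \approx -1.0249$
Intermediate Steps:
$\frac{-203593 - \frac{496638}{324617}}{204628 - 5976} = \frac{-203593 - \frac{496638}{324617}}{198652} = \left(-203593 - \frac{496638}{324617}\right) \frac{1}{198652} = \left(- \frac{66090245519}{324617}\right) \frac{1}{198652} = - \frac{66090245519}{64485816284}$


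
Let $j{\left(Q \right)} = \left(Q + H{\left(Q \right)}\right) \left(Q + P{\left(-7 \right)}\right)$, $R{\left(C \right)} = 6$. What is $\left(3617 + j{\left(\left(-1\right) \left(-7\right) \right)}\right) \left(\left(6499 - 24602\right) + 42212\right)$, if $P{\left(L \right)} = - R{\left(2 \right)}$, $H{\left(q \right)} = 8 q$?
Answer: $88721120$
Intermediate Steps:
$P{\left(L \right)} = -6$ ($P{\left(L \right)} = \left(-1\right) 6 = -6$)
$j{\left(Q \right)} = 9 Q \left(-6 + Q\right)$ ($j{\left(Q \right)} = \left(Q + 8 Q\right) \left(Q - 6\right) = 9 Q \left(-6 + Q\right)$)
$\left(3617 + j{\left(\left(-1\right) \left(-7\right) \right)}\right) \left(\left(6499 - 24602\right) + 42212\right) = \left(3617 + 9 \left(\left(-1\right) \left(-7\right)\right) \left(-6 - -7\right)\right) \left(\left(6499 - 24602\right) + 42212\right) = \left(3617 + 9 \cdot 7 \left(-6 + 7\right)\right) \left(-18103 + 42212\right) = \left(3617 + 9 \cdot 7 \cdot 1\right) 24109 = \left(3617 + 63\right) 24109 = 3680 \cdot 24109 = 88721120$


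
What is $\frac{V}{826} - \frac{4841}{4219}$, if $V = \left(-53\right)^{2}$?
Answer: $\frac{7852505}{3484894} \approx 2.2533$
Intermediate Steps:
$V = 2809$
$\frac{V}{826} - \frac{4841}{4219} = \frac{2809}{826} - \frac{4841}{4219} = \frac{7852505}{3484894}$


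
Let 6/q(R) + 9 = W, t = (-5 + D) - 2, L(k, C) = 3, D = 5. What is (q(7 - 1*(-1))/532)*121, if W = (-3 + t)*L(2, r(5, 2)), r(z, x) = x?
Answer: -121/2128 ≈ -0.056861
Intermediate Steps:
t = -2 (t = (-5 + 5) - 2 = 0 - 2 = -2)
W = -15 (W = (-3 - 2)*3 = -5*3 = -15)
q(R) = -¼ (q(R) = 6/(-9 - 15) = 6/(-24) = 6*(-1/24) = -¼)
(q(7 - 1*(-1))/532)*121 = -¼/532*121 = -¼*1/532*121 = -1/2128*121 = -121/2128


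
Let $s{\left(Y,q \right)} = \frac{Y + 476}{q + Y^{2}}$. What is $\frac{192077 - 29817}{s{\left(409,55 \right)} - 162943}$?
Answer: $- \frac{27151939360}{27266228963} \approx -0.99581$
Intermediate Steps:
$s{\left(Y,q \right)} = \frac{476 + Y}{q + Y^{2}}$
$\frac{192077 - 29817}{s{\left(409,55 \right)} - 162943} = \frac{192077 - 29817}{\frac{476 + 409}{55 + 409^{2}} - 162943} = \frac{162260}{\frac{1}{55 + 167281} \cdot 885 - 162943} = \frac{162260}{\frac{1}{167336} \cdot 885 - 162943} = \frac{162260}{\frac{885}{167336} - 162943} = \frac{162260}{- \frac{27266228963}{167336}} = 162260 \left(- \frac{167336}{27266228963}\right) = - \frac{27151939360}{27266228963}$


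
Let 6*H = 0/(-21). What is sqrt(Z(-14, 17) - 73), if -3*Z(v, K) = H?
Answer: I*sqrt(73) ≈ 8.544*I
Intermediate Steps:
H = 0 (H = (0/(-21))/6 = (0*(-1/21))/6 = (1/6)*0 = 0)
Z(v, K) = 0 (Z(v, K) = -1/3*0 = 0)
sqrt(Z(-14, 17) - 73) = sqrt(0 - 73) = sqrt(-73) = I*sqrt(73)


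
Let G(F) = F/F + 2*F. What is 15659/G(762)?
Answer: 15659/1525 ≈ 10.268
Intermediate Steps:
G(F) = 1 + 2*F
15659/G(762) = 15659/(1 + 2*762) = 15659/(1 + 1524) = 15659/1525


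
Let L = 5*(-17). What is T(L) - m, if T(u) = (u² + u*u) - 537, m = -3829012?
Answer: 3842925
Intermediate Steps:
L = -85
T(u) = -537 + 2*u² (T(u) = (u² + u²) - 537 = 2*u² - 537 = -537 + 2*u²)
T(L) - m = (-537 + 2*(-85)²) - 1*(-3829012) = (-537 + 2*7225) + 3829012 = (-537 + 14450) + 3829012 = 13913 + 3829012 = 3842925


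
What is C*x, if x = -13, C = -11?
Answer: 143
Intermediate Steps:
C*x = -11*(-13) = 143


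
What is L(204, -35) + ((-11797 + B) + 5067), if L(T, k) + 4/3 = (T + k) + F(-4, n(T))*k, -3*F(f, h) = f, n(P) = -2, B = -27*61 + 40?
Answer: -8216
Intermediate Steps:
B = -1607 (B = -1647 + 40 = -1607)
F(f, h) = -f/3
L(T, k) = -4/3 + T + 7*k/3 (L(T, k) = -4/3 + ((T + k) + (-⅓*(-4))*k) = -4/3 + ((T + k) + 4*k/3) = -4/3 + (T + 7*k/3) = -4/3 + T + 7*k/3)
L(204, -35) + ((-11797 + B) + 5067) = (-4/3 + 204 + (7/3)*(-35)) + ((-11797 - 1607) + 5067) = (-4/3 + 204 - 245/3) + (-13404 + 5067) = 121 - 8337 = -8216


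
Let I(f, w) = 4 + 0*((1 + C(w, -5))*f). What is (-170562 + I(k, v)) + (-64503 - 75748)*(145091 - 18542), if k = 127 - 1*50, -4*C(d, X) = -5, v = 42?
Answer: -17748794357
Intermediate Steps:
C(d, X) = 5/4 (C(d, X) = -¼*(-5) = 5/4)
k = 77 (k = 127 - 50 = 77)
I(f, w) = 4 (I(f, w) = 4 + 0*((1 + 5/4)*f) = 4 + 0*(9*f/4) = 4 + 0 = 4)
(-170562 + I(k, v)) + (-64503 - 75748)*(145091 - 18542) = (-170562 + 4) + (-64503 - 75748)*(145091 - 18542) = -170558 - 140251*126549 = -170558 - 17748623799 = -17748794357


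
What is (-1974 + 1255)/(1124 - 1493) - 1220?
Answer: -449461/369 ≈ -1218.1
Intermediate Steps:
(-1974 + 1255)/(1124 - 1493) - 1220 = -719/(-369) - 1220 = -719*(-1/369) - 1220 = 719/369 - 1220 = -449461/369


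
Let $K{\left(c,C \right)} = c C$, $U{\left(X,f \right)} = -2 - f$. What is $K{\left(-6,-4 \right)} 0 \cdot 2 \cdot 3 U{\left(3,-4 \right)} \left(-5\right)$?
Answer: $0$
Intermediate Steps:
$K{\left(c,C \right)} = C c$
$K{\left(-6,-4 \right)} 0 \cdot 2 \cdot 3 U{\left(3,-4 \right)} \left(-5\right) = \left(-4\right) \left(-6\right) 0 \cdot 2 \cdot 3 \left(-2 - -4\right) \left(-5\right) = 24 \cdot 0 \cdot 3 \left(-2 + 4\right) \left(-5\right) = 0 \cdot 3 \cdot 2 \left(-5\right) = 0 \cdot 6 \left(-5\right) = 0 \left(-30\right) = 0$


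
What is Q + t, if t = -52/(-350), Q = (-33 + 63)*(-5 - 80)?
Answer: -446224/175 ≈ -2549.9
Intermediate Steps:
Q = -2550 (Q = 30*(-85) = -2550)
t = 26/175 (t = -52*(-1/350) = 26/175 ≈ 0.14857)
Q + t = -2550 + 26/175 = -446224/175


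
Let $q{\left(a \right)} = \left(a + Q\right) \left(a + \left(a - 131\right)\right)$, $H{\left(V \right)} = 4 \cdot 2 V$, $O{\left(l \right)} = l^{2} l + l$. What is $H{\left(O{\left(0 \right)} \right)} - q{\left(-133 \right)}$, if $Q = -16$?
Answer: $-59153$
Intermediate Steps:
$O{\left(l \right)} = l + l^{3}$ ($O{\left(l \right)} = l^{3} + l = l + l^{3}$)
$H{\left(V \right)} = 8 V$
$q{\left(a \right)} = \left(-131 + 2 a\right) \left(-16 + a\right)$ ($q{\left(a \right)} = \left(a - 16\right) \left(a + \left(a - 131\right)\right) = \left(-16 + a\right) \left(a + \left(-131 + a\right)\right) = \left(-16 + a\right) \left(-131 + 2 a\right) = \left(-131 + 2 a\right) \left(-16 + a\right)$)
$H{\left(O{\left(0 \right)} \right)} - q{\left(-133 \right)} = 8 \left(0 + 0^{3}\right) - \left(2096 - -21679 + 2 \left(-133\right)^{2}\right) = 8 \left(0 + 0\right) - \left(2096 + 21679 + 2 \cdot 17689\right) = 8 \cdot 0 - \left(2096 + 21679 + 35378\right) = 0 - 59153 = -59153$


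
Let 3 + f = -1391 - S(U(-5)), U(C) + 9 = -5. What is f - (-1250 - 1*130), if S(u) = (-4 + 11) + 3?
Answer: -24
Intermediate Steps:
U(C) = -14 (U(C) = -9 - 5 = -14)
S(u) = 10 (S(u) = 7 + 3 = 10)
f = -1404 (f = -3 + (-1391 - 1*10) = -3 + (-1391 - 10) = -3 - 1401 = -1404)
f - (-1250 - 1*130) = -1404 - (-1250 - 1*130) = -1404 - (-1250 - 130) = -1404 - 1*(-1380) = -1404 + 1380 = -24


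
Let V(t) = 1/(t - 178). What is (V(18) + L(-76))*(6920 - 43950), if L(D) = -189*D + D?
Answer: -8465350537/16 ≈ -5.2908e+8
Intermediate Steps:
V(t) = 1/(-178 + t)
L(D) = -188*D
(V(18) + L(-76))*(6920 - 43950) = (1/(-178 + 18) - 188*(-76))*(6920 - 43950) = (1/(-160) + 14288)*(-37030) = (-1/160 + 14288)*(-37030) = (2286079/160)*(-37030) = -8465350537/16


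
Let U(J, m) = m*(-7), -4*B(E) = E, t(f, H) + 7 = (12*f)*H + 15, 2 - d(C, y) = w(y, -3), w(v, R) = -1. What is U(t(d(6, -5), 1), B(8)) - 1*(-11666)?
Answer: 11680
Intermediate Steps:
d(C, y) = 3 (d(C, y) = 2 - 1*(-1) = 2 + 1 = 3)
t(f, H) = 8 + 12*H*f (t(f, H) = -7 + ((12*f)*H + 15) = -7 + (12*H*f + 15) = -7 + (15 + 12*H*f) = 8 + 12*H*f)
B(E) = -E/4
U(J, m) = -7*m
U(t(d(6, -5), 1), B(8)) - 1*(-11666) = -(-7)*8/4 - 1*(-11666) = -7*(-2) + 11666 = 14 + 11666 = 11680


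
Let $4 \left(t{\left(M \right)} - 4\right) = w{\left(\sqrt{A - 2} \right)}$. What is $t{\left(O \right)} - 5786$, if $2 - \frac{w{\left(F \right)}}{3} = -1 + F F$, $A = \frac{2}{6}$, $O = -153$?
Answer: $- \frac{11557}{2} \approx -5778.5$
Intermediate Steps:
$A = \frac{1}{3}$ ($A = 2 \cdot \frac{1}{6} = \frac{1}{3} \approx 0.33333$)
$w{\left(F \right)} = 9 - 3 F^{2}$ ($w{\left(F \right)} = 6 - 3 \left(-1 + F F\right) = 6 - 3 \left(-1 + F^{2}\right) = 6 - \left(-3 + 3 F^{2}\right) = 9 - 3 F^{2}$)
$t{\left(M \right)} = \frac{15}{2}$ ($t{\left(M \right)} = 4 + \frac{9 - 3 \left(\sqrt{\frac{1}{3} - 2}\right)^{2}}{4} = 4 + \frac{9 - 3 \left(\sqrt{- \frac{5}{3}}\right)^{2}}{4} = 4 + \frac{9 - 3 \left(\frac{i \sqrt{15}}{3}\right)^{2}}{4} = 4 + \frac{9 - -5}{4} = 4 + \frac{9 + 5}{4} = 4 + \frac{1}{4} \cdot 14 = 4 + \frac{7}{2} = \frac{15}{2}$)
$t{\left(O \right)} - 5786 = \frac{15}{2} - 5786 = - \frac{11557}{2}$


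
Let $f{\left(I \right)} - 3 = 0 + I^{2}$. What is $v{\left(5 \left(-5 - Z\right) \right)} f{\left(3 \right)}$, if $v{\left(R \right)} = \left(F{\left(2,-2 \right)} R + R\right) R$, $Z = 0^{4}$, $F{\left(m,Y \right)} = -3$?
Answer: $-15000$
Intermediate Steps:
$f{\left(I \right)} = 3 + I^{2}$ ($f{\left(I \right)} = 3 + \left(0 + I^{2}\right) = 3 + I^{2}$)
$Z = 0$
$v{\left(R \right)} = - 2 R^{2}$ ($v{\left(R \right)} = \left(- 3 R + R\right) R = - 2 R R = - 2 R^{2}$)
$v{\left(5 \left(-5 - Z\right) \right)} f{\left(3 \right)} = - 2 \left(5 \left(-5 - 0\right)\right)^{2} \left(3 + 3^{2}\right) = - 2 \left(5 \left(-5 + 0\right)\right)^{2} \left(3 + 9\right) = - 2 \left(5 \left(-5\right)\right)^{2} \cdot 12 = - 2 \left(-25\right)^{2} \cdot 12 = \left(-2\right) 625 \cdot 12 = \left(-1250\right) 12 = -15000$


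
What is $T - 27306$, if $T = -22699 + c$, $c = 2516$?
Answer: $-47489$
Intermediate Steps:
$T = -20183$ ($T = -22699 + 2516 = -20183$)
$T - 27306 = -20183 - 27306 = -47489$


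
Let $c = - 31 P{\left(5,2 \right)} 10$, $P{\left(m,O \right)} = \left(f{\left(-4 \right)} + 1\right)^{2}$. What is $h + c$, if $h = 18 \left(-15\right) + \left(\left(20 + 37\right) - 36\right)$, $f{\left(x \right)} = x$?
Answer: $-3039$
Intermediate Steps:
$P{\left(m,O \right)} = 9$ ($P{\left(m,O \right)} = \left(-4 + 1\right)^{2} = \left(-3\right)^{2} = 9$)
$h = -249$ ($h = -270 + \left(57 - 36\right) = -270 + 21 = -249$)
$c = -2790$ ($c = \left(-31\right) 9 \cdot 10 = \left(-279\right) 10 = -2790$)
$h + c = -249 - 2790 = -3039$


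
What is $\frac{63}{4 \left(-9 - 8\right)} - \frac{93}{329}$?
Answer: $- \frac{27051}{22372} \approx -1.2091$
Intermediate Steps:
$\frac{63}{4 \left(-9 - 8\right)} - \frac{93}{329} = \frac{63}{4 \left(-17\right)} - \frac{93}{329} = \frac{63}{-68} - \frac{93}{329} = 63 \left(- \frac{1}{68}\right) - \frac{93}{329} = - \frac{63}{68} - \frac{93}{329} = - \frac{27051}{22372}$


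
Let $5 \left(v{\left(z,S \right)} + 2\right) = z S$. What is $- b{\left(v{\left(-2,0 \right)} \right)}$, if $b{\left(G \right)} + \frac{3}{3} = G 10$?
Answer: $21$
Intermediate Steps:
$v{\left(z,S \right)} = -2 + \frac{S z}{5}$ ($v{\left(z,S \right)} = -2 + \frac{z S}{5} = -2 + \frac{S z}{5}$)
$b{\left(G \right)} = -1 + 10 G$ ($b{\left(G \right)} = -1 + G 10 = -1 + 10 G$)
$- b{\left(v{\left(-2,0 \right)} \right)} = - (-1 + 10 \left(-2 + \frac{1}{5} \cdot 0 \left(-2\right)\right)) = - (-1 + 10 \left(-2 + 0\right)) = - (-1 + 10 \left(-2\right)) = - (-1 - 20) = \left(-1\right) \left(-21\right) = 21$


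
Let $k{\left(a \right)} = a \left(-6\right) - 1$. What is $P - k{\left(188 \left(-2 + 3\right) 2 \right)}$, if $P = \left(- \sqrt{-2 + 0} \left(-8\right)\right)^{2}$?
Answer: $2129$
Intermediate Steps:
$P = -128$ ($P = \left(- \sqrt{-2} \left(-8\right)\right)^{2} = \left(- i \sqrt{2} \left(-8\right)\right)^{2} = \left(8 i \sqrt{2}\right)^{2} = -128$)
$k{\left(a \right)} = -1 - 6 a$ ($k{\left(a \right)} = - 6 a - 1 = -1 - 6 a$)
$P - k{\left(188 \left(-2 + 3\right) 2 \right)} = -128 - \left(-1 - 6 \cdot 188 \left(-2 + 3\right) 2\right) = -128 - \left(-1 - 6 \cdot 188 \cdot 1 \cdot 2\right) = -128 - \left(-1 - 6 \cdot 188 \cdot 2\right) = -128 - \left(-1 - 2256\right) = -128 - -2257 = -128 + 2257 = 2129$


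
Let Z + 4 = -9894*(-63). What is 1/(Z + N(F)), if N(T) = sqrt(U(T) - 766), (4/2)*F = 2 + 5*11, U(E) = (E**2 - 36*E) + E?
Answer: 2493272/1554101320301 - 2*I*sqrt(3805)/1554101320301 ≈ 1.6043e-6 - 7.9383e-11*I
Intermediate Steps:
Z = 623318 (Z = -4 - 9894*(-63) = -4 + 623322 = 623318)
U(E) = E**2 - 35*E
F = 57/2 (F = (2 + 5*11)/2 = (2 + 55)/2 = (1/2)*57 = 57/2 ≈ 28.500)
N(T) = sqrt(-766 + T*(-35 + T)) (N(T) = sqrt(T*(-35 + T) - 766) = sqrt(-766 + T*(-35 + T)))
1/(Z + N(F)) = 1/(623318 + sqrt(-766 + 57*(-35 + 57/2)/2)) = 1/(623318 + sqrt(-766 + (57/2)*(-13/2))) = 1/(623318 + sqrt(-766 - 741/4)) = 1/(623318 + sqrt(-3805/4)) = 1/(623318 + I*sqrt(3805)/2)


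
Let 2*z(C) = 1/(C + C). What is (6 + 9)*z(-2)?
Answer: -15/8 ≈ -1.8750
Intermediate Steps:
z(C) = 1/(4*C) (z(C) = 1/(2*(C + C)) = 1/(2*((2*C))) = (1/(2*C))/2 = 1/(4*C))
(6 + 9)*z(-2) = (6 + 9)*((1/4)/(-2)) = 15*((1/4)*(-1/2)) = 15*(-1/8) = -15/8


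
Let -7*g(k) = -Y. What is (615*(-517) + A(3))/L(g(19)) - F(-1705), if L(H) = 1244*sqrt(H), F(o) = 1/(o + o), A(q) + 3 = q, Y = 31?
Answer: 1/3410 - 317955*sqrt(217)/38564 ≈ -121.45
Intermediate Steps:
A(q) = -3 + q
F(o) = 1/(2*o)
g(k) = 31/7 (g(k) = -(-1)*31/7 = -1/7*(-31) = 31/7)
(615*(-517) + A(3))/L(g(19)) - F(-1705) = (615*(-517) + (-3 + 3))/((1244*sqrt(31/7))) - 1/(2*(-1705)) = (-317955 + 0)/((1244*(sqrt(217)/7))) - (-1)/(2*1705) = -317955*sqrt(217)/38564 - 1*(-1/3410) = -317955*sqrt(217)/38564 + 1/3410 = 1/3410 - 317955*sqrt(217)/38564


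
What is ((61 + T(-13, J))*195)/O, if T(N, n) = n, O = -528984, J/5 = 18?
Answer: -9815/176328 ≈ -0.055663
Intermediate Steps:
J = 90 (J = 5*18 = 90)
((61 + T(-13, J))*195)/O = ((61 + 90)*195)/(-528984) = (151*195)*(-1/528984) = 29445*(-1/528984) = -9815/176328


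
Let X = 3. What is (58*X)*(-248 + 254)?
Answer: 1044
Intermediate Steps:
(58*X)*(-248 + 254) = (58*3)*(-248 + 254) = 174*6 = 1044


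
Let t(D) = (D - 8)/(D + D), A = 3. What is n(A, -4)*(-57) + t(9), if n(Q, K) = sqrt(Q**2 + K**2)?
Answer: -5129/18 ≈ -284.94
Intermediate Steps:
n(Q, K) = sqrt(K**2 + Q**2)
t(D) = (-8 + D)/(2*D) (t(D) = (-8 + D)/((2*D)) = (-8 + D)*(1/(2*D)) = (-8 + D)/(2*D))
n(A, -4)*(-57) + t(9) = sqrt((-4)**2 + 3**2)*(-57) + (1/2)*(-8 + 9)/9 = sqrt(16 + 9)*(-57) + (1/2)*(1/9)*1 = sqrt(25)*(-57) + 1/18 = 5*(-57) + 1/18 = -285 + 1/18 = -5129/18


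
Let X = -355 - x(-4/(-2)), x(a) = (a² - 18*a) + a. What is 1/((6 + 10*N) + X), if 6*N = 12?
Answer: -1/299 ≈ -0.0033445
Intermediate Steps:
N = 2 (N = (⅙)*12 = 2)
x(a) = a² - 17*a
X = -325 (X = -355 - (-4/(-2))*(-17 - 4/(-2)) = -355 - (-4*(-½))*(-17 - 4*(-½)) = -355 - 2*(-17 + 2) = -355 - 2*(-15) = -355 - 1*(-30) = -355 + 30 = -325)
1/((6 + 10*N) + X) = 1/((6 + 10*2) - 325) = 1/((6 + 20) - 325) = 1/(26 - 325) = 1/(-299) = -1/299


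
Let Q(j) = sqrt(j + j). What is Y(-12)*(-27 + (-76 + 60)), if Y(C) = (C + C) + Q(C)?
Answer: 1032 - 86*I*sqrt(6) ≈ 1032.0 - 210.66*I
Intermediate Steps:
Q(j) = sqrt(2)*sqrt(j) (Q(j) = sqrt(2*j) = sqrt(2)*sqrt(j))
Y(C) = 2*C + sqrt(2)*sqrt(C) (Y(C) = (C + C) + sqrt(2)*sqrt(C) = 2*C + sqrt(2)*sqrt(C))
Y(-12)*(-27 + (-76 + 60)) = (2*(-12) + sqrt(2)*sqrt(-12))*(-27 + (-76 + 60)) = (-24 + sqrt(2)*(2*I*sqrt(3)))*(-27 - 16) = (-24 + 2*I*sqrt(6))*(-43) = 1032 - 86*I*sqrt(6)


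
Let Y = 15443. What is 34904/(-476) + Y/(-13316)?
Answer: -118033133/1584604 ≈ -74.487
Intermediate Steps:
34904/(-476) + Y/(-13316) = 34904/(-476) + 15443/(-13316) = 34904*(-1/476) + 15443*(-1/13316) = -8726/119 - 15443/13316 = -118033133/1584604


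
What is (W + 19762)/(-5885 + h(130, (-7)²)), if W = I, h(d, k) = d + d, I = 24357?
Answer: -44119/5625 ≈ -7.8434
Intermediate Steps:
h(d, k) = 2*d
W = 24357
(W + 19762)/(-5885 + h(130, (-7)²)) = (24357 + 19762)/(-5885 + 2*130) = 44119/(-5885 + 260) = 44119/(-5625) = 44119*(-1/5625) = -44119/5625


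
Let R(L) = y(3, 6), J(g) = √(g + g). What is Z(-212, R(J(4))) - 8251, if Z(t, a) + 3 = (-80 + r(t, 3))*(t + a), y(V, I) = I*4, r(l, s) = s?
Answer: 6222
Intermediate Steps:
y(V, I) = 4*I
J(g) = √2*√g (J(g) = √(2*g) = √2*√g)
R(L) = 24 (R(L) = 4*6 = 24)
Z(t, a) = -3 - 77*a - 77*t (Z(t, a) = -3 + (-80 + 3)*(t + a) = -3 - 77*(a + t) = -3 + (-77*a - 77*t) = -3 - 77*a - 77*t)
Z(-212, R(J(4))) - 8251 = (-3 - 77*24 - 77*(-212)) - 8251 = (-3 - 1848 + 16324) - 8251 = 14473 - 8251 = 6222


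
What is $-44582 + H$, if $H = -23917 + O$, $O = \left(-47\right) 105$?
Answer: $-73434$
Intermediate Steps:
$O = -4935$
$H = -28852$ ($H = -23917 - 4935 = -28852$)
$-44582 + H = -44582 - 28852 = -73434$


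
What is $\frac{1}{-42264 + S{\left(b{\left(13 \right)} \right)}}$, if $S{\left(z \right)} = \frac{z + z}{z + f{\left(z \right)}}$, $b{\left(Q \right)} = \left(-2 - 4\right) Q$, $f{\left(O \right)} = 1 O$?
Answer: $- \frac{1}{42263} \approx -2.3661 \cdot 10^{-5}$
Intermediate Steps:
$f{\left(O \right)} = O$
$b{\left(Q \right)} = - 6 Q$
$S{\left(z \right)} = 1$ ($S{\left(z \right)} = \frac{z + z}{z + z} = \frac{2 z}{2 z} = 2 z \frac{1}{2 z} = 1$)
$\frac{1}{-42264 + S{\left(b{\left(13 \right)} \right)}} = \frac{1}{-42264 + 1} = \frac{1}{-42263} = - \frac{1}{42263}$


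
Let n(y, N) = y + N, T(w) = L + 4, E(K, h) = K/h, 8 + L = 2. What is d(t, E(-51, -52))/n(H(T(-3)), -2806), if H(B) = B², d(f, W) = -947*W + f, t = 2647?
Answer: -89347/145704 ≈ -0.61321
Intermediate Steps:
L = -6 (L = -8 + 2 = -6)
T(w) = -2 (T(w) = -6 + 4 = -2)
d(f, W) = f - 947*W
n(y, N) = N + y
d(t, E(-51, -52))/n(H(T(-3)), -2806) = (2647 - (-48297)/(-52))/(-2806 + (-2)²) = (2647 - (-48297)*(-1)/52)/(-2806 + 4) = (2647 - 947*51/52)/(-2802) = (2647 - 48297/52)*(-1/2802) = (89347/52)*(-1/2802) = -89347/145704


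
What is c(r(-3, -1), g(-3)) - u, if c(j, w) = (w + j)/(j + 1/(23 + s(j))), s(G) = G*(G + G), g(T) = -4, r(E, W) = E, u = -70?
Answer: 8827/122 ≈ 72.352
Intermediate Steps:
s(G) = 2*G**2 (s(G) = G*(2*G) = 2*G**2)
c(j, w) = (j + w)/(j + 1/(23 + 2*j**2)) (c(j, w) = (w + j)/(j + 1/(23 + 2*j**2)) = (j + w)/(j + 1/(23 + 2*j**2)))
c(r(-3, -1), g(-3)) - u = (2*(-3)**3 + 23*(-3) + 23*(-4) + 2*(-4)*(-3)**2)/(1 + 2*(-3)**3 + 23*(-3)) - 1*(-70) = (2*(-27) - 69 - 92 + 2*(-4)*9)/(1 + 2*(-27) - 69) + 70 = (-54 - 69 - 92 - 72)/(1 - 54 - 69) + 70 = -287/(-122) + 70 = -1/122*(-287) + 70 = 287/122 + 70 = 8827/122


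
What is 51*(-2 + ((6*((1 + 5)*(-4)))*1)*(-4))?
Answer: 29274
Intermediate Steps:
51*(-2 + ((6*((1 + 5)*(-4)))*1)*(-4)) = 51*(-2 + ((6*(6*(-4)))*1)*(-4)) = 51*(-2 + ((6*(-24))*1)*(-4)) = 51*(-2 - 144*1*(-4)) = 51*(-2 - 144*(-4)) = 51*(-2 + 576) = 51*574 = 29274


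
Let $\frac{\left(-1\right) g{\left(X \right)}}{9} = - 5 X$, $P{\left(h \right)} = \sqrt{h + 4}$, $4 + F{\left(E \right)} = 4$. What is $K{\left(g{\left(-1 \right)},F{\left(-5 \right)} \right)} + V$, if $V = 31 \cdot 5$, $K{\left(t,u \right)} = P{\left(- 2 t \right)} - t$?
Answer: $200 + \sqrt{94} \approx 209.7$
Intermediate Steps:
$F{\left(E \right)} = 0$ ($F{\left(E \right)} = -4 + 4 = 0$)
$P{\left(h \right)} = \sqrt{4 + h}$
$g{\left(X \right)} = 45 X$ ($g{\left(X \right)} = - 9 \left(- 5 X\right) = 45 X$)
$K{\left(t,u \right)} = \sqrt{4 - 2 t} - t$
$V = 155$
$K{\left(g{\left(-1 \right)},F{\left(-5 \right)} \right)} + V = \left(\sqrt{4 - 2 \cdot 45 \left(-1\right)} - 45 \left(-1\right)\right) + 155 = \left(\sqrt{4 - -90} - -45\right) + 155 = \left(\sqrt{4 + 90} + 45\right) + 155 = \left(\sqrt{94} + 45\right) + 155 = \left(45 + \sqrt{94}\right) + 155 = 200 + \sqrt{94}$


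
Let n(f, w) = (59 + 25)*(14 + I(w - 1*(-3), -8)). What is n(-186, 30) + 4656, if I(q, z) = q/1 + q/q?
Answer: 8688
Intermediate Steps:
I(q, z) = 1 + q (I(q, z) = q*1 + 1 = q + 1 = 1 + q)
n(f, w) = 1512 + 84*w (n(f, w) = (59 + 25)*(14 + (1 + (w - 1*(-3)))) = 84*(14 + (1 + (w + 3))) = 84*(14 + (1 + (3 + w))) = 84*(14 + (4 + w)) = 84*(18 + w) = 1512 + 84*w)
n(-186, 30) + 4656 = (1512 + 84*30) + 4656 = (1512 + 2520) + 4656 = 4032 + 4656 = 8688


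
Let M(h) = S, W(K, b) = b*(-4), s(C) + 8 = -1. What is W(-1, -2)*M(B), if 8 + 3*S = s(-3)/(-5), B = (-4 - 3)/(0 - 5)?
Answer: -248/15 ≈ -16.533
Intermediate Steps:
s(C) = -9 (s(C) = -8 - 1 = -9)
W(K, b) = -4*b
B = 7/5 (B = -7/(-5) = -7*(-⅕) = 7/5 ≈ 1.4000)
S = -31/15 (S = -8/3 + (-9/(-5))/3 = -8/3 + (-9*(-⅕))/3 = -8/3 + (⅓)*(9/5) = -8/3 + ⅗ = -31/15 ≈ -2.0667)
M(h) = -31/15
W(-1, -2)*M(B) = -4*(-2)*(-31/15) = 8*(-31/15) = -248/15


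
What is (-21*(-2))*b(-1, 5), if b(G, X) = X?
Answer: 210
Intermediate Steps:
(-21*(-2))*b(-1, 5) = -21*(-2)*5 = 42*5 = 210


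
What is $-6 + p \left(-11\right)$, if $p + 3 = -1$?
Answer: $38$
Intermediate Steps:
$p = -4$ ($p = -3 - 1 = -4$)
$-6 + p \left(-11\right) = -6 - -44 = -6 + 44 = 38$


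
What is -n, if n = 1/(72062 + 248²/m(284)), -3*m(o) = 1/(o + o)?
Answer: 1/104730754 ≈ 9.5483e-9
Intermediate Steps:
m(o) = -1/(6*o) (m(o) = -1/(3*(o + o)) = -1/(2*o)/3 = -1/(6*o))
n = -1/104730754 (n = 1/(72062 + 248²/((-⅙/284))) = 1/(72062 + 61504/((-⅙*1/284))) = 1/(72062 + 61504/(-1/1704)) = 1/(72062 + 61504*(-1704)) = 1/(72062 - 104802816) = 1/(-104730754) = -1/104730754 ≈ -9.5483e-9)
-n = -1*(-1/104730754) = 1/104730754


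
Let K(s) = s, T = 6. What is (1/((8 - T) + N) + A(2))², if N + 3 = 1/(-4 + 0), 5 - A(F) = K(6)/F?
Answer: 36/25 ≈ 1.4400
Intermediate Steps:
A(F) = 5 - 6/F
N = -13/4 (N = -3 + 1/(-4 + 0) = -3 + 1/(-4) = -3 - ¼ = -13/4 ≈ -3.2500)
(1/((8 - T) + N) + A(2))² = (1/((8 - 1*6) - 13/4) + (5 - 6/2))² = (1/((8 - 6) - 13/4) + (5 - 6*½))² = (1/(2 - 13/4) + (5 - 3))² = (1/(-5/4) + 2)² = (-⅘ + 2)² = (6/5)² = 36/25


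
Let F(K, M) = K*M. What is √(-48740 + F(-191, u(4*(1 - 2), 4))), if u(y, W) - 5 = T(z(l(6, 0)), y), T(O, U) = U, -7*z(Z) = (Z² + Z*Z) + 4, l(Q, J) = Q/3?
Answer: I*√48931 ≈ 221.2*I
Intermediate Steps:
l(Q, J) = Q/3 (l(Q, J) = Q*(⅓) = Q/3)
z(Z) = -4/7 - 2*Z²/7 (z(Z) = -((Z² + Z*Z) + 4)/7 = -((Z² + Z²) + 4)/7 = -(2*Z² + 4)/7 = -(4 + 2*Z²)/7 = -4/7 - 2*Z²/7)
u(y, W) = 5 + y
√(-48740 + F(-191, u(4*(1 - 2), 4))) = √(-48740 - 191*(5 + 4*(1 - 2))) = √(-48740 - 191*(5 + 4*(-1))) = √(-48740 - 191*(5 - 4)) = √(-48740 - 191*1) = √(-48740 - 191) = √(-48931) = I*√48931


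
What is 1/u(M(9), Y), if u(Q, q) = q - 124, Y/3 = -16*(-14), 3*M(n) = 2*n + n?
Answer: 1/548 ≈ 0.0018248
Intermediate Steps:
M(n) = n (M(n) = (2*n + n)/3 = (3*n)/3 = n)
Y = 672 (Y = 3*(-16*(-14)) = 3*224 = 672)
u(Q, q) = -124 + q
1/u(M(9), Y) = 1/(-124 + 672) = 1/548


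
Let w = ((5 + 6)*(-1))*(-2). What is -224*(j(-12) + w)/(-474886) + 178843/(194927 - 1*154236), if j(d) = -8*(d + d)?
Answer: 6205757191/1380256159 ≈ 4.4961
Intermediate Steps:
j(d) = -16*d
w = 22 (w = (11*(-1))*(-2) = -11*(-2) = 22)
-224*(j(-12) + w)/(-474886) + 178843/(194927 - 1*154236) = -224*(-16*(-12) + 22)/(-474886) + 178843/(194927 - 1*154236) = -224*(192 + 22)*(-1/474886) + 178843/(194927 - 154236) = -224*214*(-1/474886) + 178843/40691 = -47936*(-1/474886) + 178843*(1/40691) = 23968/237443 + 25549/5813 = 6205757191/1380256159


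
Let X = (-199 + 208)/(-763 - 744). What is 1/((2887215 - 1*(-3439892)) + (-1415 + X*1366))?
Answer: 1507/9532805550 ≈ 1.5809e-7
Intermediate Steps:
X = -9/1507 (X = 9/(-1507) = 9*(-1/1507) = -9/1507 ≈ -0.0059721)
1/((2887215 - 1*(-3439892)) + (-1415 + X*1366)) = 1/((2887215 - 1*(-3439892)) + (-1415 - 9/1507*1366)) = 1/((2887215 + 3439892) + (-1415 - 12294/1507)) = 1/(6327107 - 2144699/1507) = 1/(9532805550/1507) = 1507/9532805550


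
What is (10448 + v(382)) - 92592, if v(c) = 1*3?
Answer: -82141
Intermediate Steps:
v(c) = 3
(10448 + v(382)) - 92592 = (10448 + 3) - 92592 = 10451 - 92592 = -82141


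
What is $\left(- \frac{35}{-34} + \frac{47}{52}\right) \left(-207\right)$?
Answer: $- \frac{353763}{884} \approx -400.18$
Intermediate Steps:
$\left(- \frac{35}{-34} + \frac{47}{52}\right) \left(-207\right) = \left(\left(-35\right) \left(- \frac{1}{34}\right) + 47 \cdot \frac{1}{52}\right) \left(-207\right) = \left(\frac{35}{34} + \frac{47}{52}\right) \left(-207\right) = \frac{1709}{884} \left(-207\right) = - \frac{353763}{884}$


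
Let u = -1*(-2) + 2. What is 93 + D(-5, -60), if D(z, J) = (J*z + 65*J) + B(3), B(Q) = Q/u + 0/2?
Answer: -14025/4 ≈ -3506.3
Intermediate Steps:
u = 4 (u = 2 + 2 = 4)
B(Q) = Q/4 (B(Q) = Q/4 + 0/2 = Q*(¼) + 0*(½) = Q/4 + 0 = Q/4)
D(z, J) = ¾ + 65*J + J*z (D(z, J) = (J*z + 65*J) + (¼)*3 = (65*J + J*z) + ¾ = ¾ + 65*J + J*z)
93 + D(-5, -60) = 93 + (¾ + 65*(-60) - 60*(-5)) = 93 + (¾ - 3900 + 300) = 93 - 14397/4 = -14025/4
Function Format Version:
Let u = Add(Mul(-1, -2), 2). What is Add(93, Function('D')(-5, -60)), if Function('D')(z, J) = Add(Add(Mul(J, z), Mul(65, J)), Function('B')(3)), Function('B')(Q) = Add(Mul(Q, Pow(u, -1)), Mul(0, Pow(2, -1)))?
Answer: Rational(-14025, 4) ≈ -3506.3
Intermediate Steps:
u = 4 (u = Add(2, 2) = 4)
Function('B')(Q) = Mul(Rational(1, 4), Q) (Function('B')(Q) = Add(Mul(Q, Pow(4, -1)), Mul(0, Pow(2, -1))) = Add(Mul(Q, Rational(1, 4)), Mul(0, Rational(1, 2))) = Add(Mul(Rational(1, 4), Q), 0) = Mul(Rational(1, 4), Q))
Function('D')(z, J) = Add(Rational(3, 4), Mul(65, J), Mul(J, z)) (Function('D')(z, J) = Add(Add(Mul(J, z), Mul(65, J)), Mul(Rational(1, 4), 3)) = Add(Add(Mul(65, J), Mul(J, z)), Rational(3, 4)) = Add(Rational(3, 4), Mul(65, J), Mul(J, z)))
Add(93, Function('D')(-5, -60)) = Add(93, Add(Rational(3, 4), Mul(65, -60), Mul(-60, -5))) = Add(93, Add(Rational(3, 4), -3900, 300)) = Add(93, Rational(-14397, 4)) = Rational(-14025, 4)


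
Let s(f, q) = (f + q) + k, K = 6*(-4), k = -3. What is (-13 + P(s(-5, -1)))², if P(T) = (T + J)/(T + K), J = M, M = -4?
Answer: 173056/1089 ≈ 158.91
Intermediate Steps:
K = -24
s(f, q) = -3 + f + q (s(f, q) = (f + q) - 3 = -3 + f + q)
J = -4
P(T) = (-4 + T)/(-24 + T) (P(T) = (T - 4)/(T - 24) = (-4 + T)/(-24 + T))
(-13 + P(s(-5, -1)))² = (-13 + (-4 + (-3 - 5 - 1))/(-24 + (-3 - 5 - 1)))² = (-13 + (-4 - 9)/(-24 - 9))² = (-13 - 13/(-33))² = (-13 - 1/33*(-13))² = (-13 + 13/33)² = (-416/33)² = 173056/1089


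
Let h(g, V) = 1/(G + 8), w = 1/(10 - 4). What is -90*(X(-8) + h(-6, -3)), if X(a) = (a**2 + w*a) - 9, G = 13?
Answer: -33840/7 ≈ -4834.3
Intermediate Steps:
w = 1/6 ≈ 0.16667
h(g, V) = 1/21 (h(g, V) = 1/(13 + 8) = 1/21)
X(a) = -9 + a**2 + a/6 (X(a) = (a**2 + a/6) - 9 = -9 + a**2 + a/6)
-90*(X(-8) + h(-6, -3)) = -90*((-9 + (-8)**2 + (1/6)*(-8)) + 1/21) = -90*((-9 + 64 - 4/3) + 1/21) = -90*(161/3 + 1/21) = -90*376/7 = -33840/7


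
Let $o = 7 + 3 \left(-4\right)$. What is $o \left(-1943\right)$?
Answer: $9715$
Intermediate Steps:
$o = -5$ ($o = 7 - 12 = -5$)
$o \left(-1943\right) = \left(-5\right) \left(-1943\right) = 9715$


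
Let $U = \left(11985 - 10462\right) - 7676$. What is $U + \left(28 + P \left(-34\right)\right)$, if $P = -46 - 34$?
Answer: $-3405$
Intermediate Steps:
$P = -80$ ($P = -46 - 34 = -80$)
$U = -6153$ ($U = 1523 - 7676 = -6153$)
$U + \left(28 + P \left(-34\right)\right) = -6153 + \left(28 - -2720\right) = -6153 + \left(28 + 2720\right) = -6153 + 2748 = -3405$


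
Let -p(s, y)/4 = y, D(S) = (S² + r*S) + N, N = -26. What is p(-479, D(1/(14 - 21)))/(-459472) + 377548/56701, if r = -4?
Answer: 2124970406791/319143392932 ≈ 6.6584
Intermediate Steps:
D(S) = -26 + S² - 4*S (D(S) = (S² - 4*S) - 26 = -26 + S² - 4*S)
p(s, y) = -4*y
p(-479, D(1/(14 - 21)))/(-459472) + 377548/56701 = -4*(-26 + (1/(14 - 21))² - 4/(14 - 21))/(-459472) + 377548/56701 = -4*(-26 + (1/(-7))² - 4/(-7))*(-1/459472) + 377548*(1/56701) = -4*(-26 + (-⅐)² - 4*(-⅐))*(-1/459472) + 377548/56701 = -4*(-26 + 1/49 + 4/7)*(-1/459472) + 377548/56701 = -4*(-1245/49)*(-1/459472) + 377548/56701 = (4980/49)*(-1/459472) + 377548/56701 = -1245/5628532 + 377548/56701 = 2124970406791/319143392932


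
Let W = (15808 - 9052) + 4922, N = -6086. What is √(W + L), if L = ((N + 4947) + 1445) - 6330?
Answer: √5654 ≈ 75.193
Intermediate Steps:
L = -6024 (L = ((-6086 + 4947) + 1445) - 6330 = (-1139 + 1445) - 6330 = 306 - 6330 = -6024)
W = 11678 (W = 6756 + 4922 = 11678)
√(W + L) = √(11678 - 6024) = √5654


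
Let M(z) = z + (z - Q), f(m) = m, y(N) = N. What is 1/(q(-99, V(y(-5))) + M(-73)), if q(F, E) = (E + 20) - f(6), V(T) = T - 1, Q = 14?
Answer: -1/152 ≈ -0.0065789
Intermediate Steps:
V(T) = -1 + T
M(z) = -14 + 2*z (M(z) = z + (z - 1*14) = z + (z - 14) = z + (-14 + z) = -14 + 2*z)
q(F, E) = 14 + E (q(F, E) = (E + 20) - 1*6 = (20 + E) - 6 = 14 + E)
1/(q(-99, V(y(-5))) + M(-73)) = 1/((14 + (-1 - 5)) + (-14 + 2*(-73))) = 1/((14 - 6) + (-14 - 146)) = 1/(8 - 160) = 1/(-152) = -1/152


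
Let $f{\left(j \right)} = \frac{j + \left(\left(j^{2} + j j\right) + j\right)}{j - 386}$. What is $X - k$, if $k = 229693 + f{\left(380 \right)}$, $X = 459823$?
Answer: $278390$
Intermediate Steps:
$f{\left(j \right)} = \frac{2 j + 2 j^{2}}{-386 + j}$ ($f{\left(j \right)} = \frac{j + \left(\left(j^{2} + j^{2}\right) + j\right)}{-386 + j} = \frac{j + \left(2 j^{2} + j\right)}{-386 + j} = \frac{j + \left(j + 2 j^{2}\right)}{-386 + j} = \frac{2 j + 2 j^{2}}{-386 + j}$)
$k = 181433$ ($k = 229693 + 2 \cdot 380 \frac{1}{-386 + 380} \left(1 + 380\right) = 229693 + 2 \cdot 380 \frac{1}{-6} \cdot 381 = 229693 + 2 \cdot 380 \left(- \frac{1}{6}\right) 381 = 229693 - 48260 = 181433$)
$X - k = 459823 - 181433 = 278390$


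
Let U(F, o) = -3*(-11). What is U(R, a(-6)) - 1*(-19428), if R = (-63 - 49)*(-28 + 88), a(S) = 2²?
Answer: 19461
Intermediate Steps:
a(S) = 4
R = -6720 (R = -112*60 = -6720)
U(F, o) = 33
U(R, a(-6)) - 1*(-19428) = 33 - 1*(-19428) = 33 + 19428 = 19461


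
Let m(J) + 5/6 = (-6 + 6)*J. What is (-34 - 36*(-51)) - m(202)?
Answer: 10817/6 ≈ 1802.8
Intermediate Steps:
m(J) = -⅚ (m(J) = -⅚ + (-6 + 6)*J = -⅚ + 0*J = -⅚ + 0 = -⅚)
(-34 - 36*(-51)) - m(202) = (-34 - 36*(-51)) - 1*(-⅚) = (-34 + 1836) + ⅚ = 1802 + ⅚ = 10817/6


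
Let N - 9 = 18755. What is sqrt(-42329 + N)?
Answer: I*sqrt(23565) ≈ 153.51*I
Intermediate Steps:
N = 18764 (N = 9 + 18755 = 18764)
sqrt(-42329 + N) = sqrt(-42329 + 18764) = sqrt(-23565) = I*sqrt(23565)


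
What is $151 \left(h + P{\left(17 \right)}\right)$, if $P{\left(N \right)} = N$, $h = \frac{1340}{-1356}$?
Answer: $\frac{819628}{339} \approx 2417.8$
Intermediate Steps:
$h = - \frac{335}{339}$ ($h = 1340 \left(- \frac{1}{1356}\right) = - \frac{335}{339} \approx -0.9882$)
$151 \left(h + P{\left(17 \right)}\right) = 151 \left(- \frac{335}{339} + 17\right) = 151 \cdot \frac{5428}{339} = \frac{819628}{339}$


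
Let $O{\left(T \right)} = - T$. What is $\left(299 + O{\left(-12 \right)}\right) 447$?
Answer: $139017$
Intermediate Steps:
$\left(299 + O{\left(-12 \right)}\right) 447 = \left(299 - -12\right) 447 = \left(299 + 12\right) 447 = 311 \cdot 447 = 139017$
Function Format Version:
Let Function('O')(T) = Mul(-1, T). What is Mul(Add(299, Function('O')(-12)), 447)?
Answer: 139017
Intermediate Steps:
Mul(Add(299, Function('O')(-12)), 447) = Mul(Add(299, Mul(-1, -12)), 447) = Mul(Add(299, 12), 447) = Mul(311, 447) = 139017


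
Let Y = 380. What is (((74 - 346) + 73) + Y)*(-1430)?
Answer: -258830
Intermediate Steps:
(((74 - 346) + 73) + Y)*(-1430) = (((74 - 346) + 73) + 380)*(-1430) = ((-272 + 73) + 380)*(-1430) = (-199 + 380)*(-1430) = 181*(-1430) = -258830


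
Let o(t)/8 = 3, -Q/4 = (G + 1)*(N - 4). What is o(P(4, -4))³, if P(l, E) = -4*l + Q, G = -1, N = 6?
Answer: 13824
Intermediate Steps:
Q = 0 (Q = -4*(-1 + 1)*(6 - 4) = -0*2 = -4*0 = 0)
P(l, E) = -4*l (P(l, E) = -4*l + 0 = -4*l)
o(t) = 24 (o(t) = 8*3 = 24)
o(P(4, -4))³ = 24³ = 13824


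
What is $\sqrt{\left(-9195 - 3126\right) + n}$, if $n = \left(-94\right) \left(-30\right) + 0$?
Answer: $i \sqrt{9501} \approx 97.473 i$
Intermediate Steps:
$n = 2820$ ($n = 2820 + 0 = 2820$)
$\sqrt{\left(-9195 - 3126\right) + n} = \sqrt{\left(-9195 - 3126\right) + 2820} = \sqrt{-12321 + 2820} = \sqrt{-9501} = i \sqrt{9501}$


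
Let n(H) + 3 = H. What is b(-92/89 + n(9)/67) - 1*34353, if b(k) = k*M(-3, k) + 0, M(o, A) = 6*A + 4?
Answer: -1221446402617/35557369 ≈ -34351.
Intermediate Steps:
n(H) = -3 + H
M(o, A) = 4 + 6*A
b(k) = k*(4 + 6*k) (b(k) = k*(4 + 6*k) + 0 = k*(4 + 6*k))
b(-92/89 + n(9)/67) - 1*34353 = 2*(-92/89 + (-3 + 9)/67)*(2 + 3*(-92/89 + (-3 + 9)/67)) - 1*34353 = 2*(-92*1/89 + 6*(1/67))*(2 + 3*(-92*1/89 + 6*(1/67))) - 34353 = 2*(-92/89 + 6/67)*(2 + 3*(-92/89 + 6/67)) - 34353 = 2*(-5630/5963)*(2 + 3*(-5630/5963)) - 34353 = 2*(-5630/5963)*(2 - 16890/5963) - 34353 = 2*(-5630/5963)*(-4964/5963) - 34353 = 55894640/35557369 - 34353 = -1221446402617/35557369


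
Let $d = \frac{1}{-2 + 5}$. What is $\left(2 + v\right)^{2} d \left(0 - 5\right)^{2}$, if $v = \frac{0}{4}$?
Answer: $\frac{100}{3} \approx 33.333$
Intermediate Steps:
$v = 0$ ($v = 0 \cdot \frac{1}{4} = 0$)
$d = \frac{1}{3} \approx 0.33333$
$\left(2 + v\right)^{2} d \left(0 - 5\right)^{2} = \left(2 + 0\right)^{2} \cdot \frac{1}{3} \left(0 - 5\right)^{2} = 2^{2} \cdot \frac{1}{3} \left(-5\right)^{2} = 4 \cdot \frac{1}{3} \cdot 25 = \frac{4}{3} \cdot 25 = \frac{100}{3}$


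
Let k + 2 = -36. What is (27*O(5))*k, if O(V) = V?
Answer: -5130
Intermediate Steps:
k = -38 (k = -2 - 36 = -38)
(27*O(5))*k = (27*5)*(-38) = 135*(-38) = -5130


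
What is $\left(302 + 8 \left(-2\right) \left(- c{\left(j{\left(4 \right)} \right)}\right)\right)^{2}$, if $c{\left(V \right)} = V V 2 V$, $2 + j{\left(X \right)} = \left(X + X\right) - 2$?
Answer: $5522500$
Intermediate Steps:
$j{\left(X \right)} = -4 + 2 X$ ($j{\left(X \right)} = -2 + \left(\left(X + X\right) - 2\right) = -2 + \left(2 X - 2\right) = -2 + \left(-2 + 2 X\right) = -4 + 2 X$)
$c{\left(V \right)} = 2 V^{3}$ ($c{\left(V \right)} = V^{2} \cdot 2 V = 2 V^{2} V = 2 V^{3}$)
$\left(302 + 8 \left(-2\right) \left(- c{\left(j{\left(4 \right)} \right)}\right)\right)^{2} = \left(302 + 8 \left(-2\right) \left(- 2 \left(-4 + 2 \cdot 4\right)^{3}\right)\right)^{2} = \left(302 - 16 \left(- 2 \left(-4 + 8\right)^{3}\right)\right)^{2} = \left(302 - 16 \left(- 2 \cdot 4^{3}\right)\right)^{2} = \left(302 - 16 \left(- 2 \cdot 64\right)\right)^{2} = \left(302 - 16 \left(\left(-1\right) 128\right)\right)^{2} = \left(302 - -2048\right)^{2} = \left(302 + 2048\right)^{2} = 2350^{2} = 5522500$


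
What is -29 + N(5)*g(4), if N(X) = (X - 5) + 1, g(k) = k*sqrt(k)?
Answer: -21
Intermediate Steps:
g(k) = k**(3/2)
N(X) = -4 + X (N(X) = (-5 + X) + 1 = -4 + X)
-29 + N(5)*g(4) = -29 + (-4 + 5)*4**(3/2) = -29 + 1*8 = -29 + 8 = -21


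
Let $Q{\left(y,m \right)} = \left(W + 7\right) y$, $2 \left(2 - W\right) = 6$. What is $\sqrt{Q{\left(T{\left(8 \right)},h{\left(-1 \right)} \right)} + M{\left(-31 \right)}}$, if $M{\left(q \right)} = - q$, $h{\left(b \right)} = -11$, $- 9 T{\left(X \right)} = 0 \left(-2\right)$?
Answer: $\sqrt{31} \approx 5.5678$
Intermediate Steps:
$T{\left(X \right)} = 0$ ($T{\left(X \right)} = - \frac{0 \left(-2\right)}{9} = \left(- \frac{1}{9}\right) 0 = 0$)
$W = -1$ ($W = 2 - 3 = -1$)
$Q{\left(y,m \right)} = 6 y$ ($Q{\left(y,m \right)} = \left(-1 + 7\right) y = 6 y$)
$\sqrt{Q{\left(T{\left(8 \right)},h{\left(-1 \right)} \right)} + M{\left(-31 \right)}} = \sqrt{6 \cdot 0 - -31} = \sqrt{0 + 31} = \sqrt{31}$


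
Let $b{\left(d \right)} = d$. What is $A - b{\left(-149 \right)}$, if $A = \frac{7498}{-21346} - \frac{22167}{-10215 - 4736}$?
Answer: $\frac{23956768519}{159572023} \approx 150.13$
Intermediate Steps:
$A = \frac{180537092}{159572023}$ ($A = 7498 \left(- \frac{1}{21346}\right) - \frac{22167}{-10215 - 4736} = - \frac{3749}{10673} - \frac{22167}{-14951} = - \frac{3749}{10673} - - \frac{22167}{14951} = - \frac{3749}{10673} + \frac{22167}{14951} = \frac{180537092}{159572023} \approx 1.1314$)
$A - b{\left(-149 \right)} = \frac{180537092}{159572023} - -149 = \frac{180537092}{159572023} + 149 = \frac{23956768519}{159572023}$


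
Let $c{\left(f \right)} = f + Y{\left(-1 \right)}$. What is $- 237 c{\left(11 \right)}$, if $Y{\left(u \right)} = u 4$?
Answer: $-1659$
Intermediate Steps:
$Y{\left(u \right)} = 4 u$
$c{\left(f \right)} = -4 + f$ ($c{\left(f \right)} = f + 4 \left(-1\right) = f - 4 = -4 + f$)
$- 237 c{\left(11 \right)} = - 237 \left(-4 + 11\right) = \left(-237\right) 7 = -1659$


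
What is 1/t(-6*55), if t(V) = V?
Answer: -1/330 ≈ -0.0030303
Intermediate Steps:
1/t(-6*55) = 1/(-6*55) = 1/(-330) = -1/330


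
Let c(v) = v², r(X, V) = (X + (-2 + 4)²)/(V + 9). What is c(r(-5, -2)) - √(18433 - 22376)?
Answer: 1/49 - I*√3943 ≈ 0.020408 - 62.793*I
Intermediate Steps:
r(X, V) = (4 + X)/(9 + V) (r(X, V) = (X + 2²)/(9 + V) = (X + 4)/(9 + V) = (4 + X)/(9 + V))
c(r(-5, -2)) - √(18433 - 22376) = ((4 - 5)/(9 - 2))² - √(18433 - 22376) = (-1/7)² - √(-3943) = ((⅐)*(-1))² - I*√3943 = (-⅐)² - I*√3943 = 1/49 - I*√3943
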